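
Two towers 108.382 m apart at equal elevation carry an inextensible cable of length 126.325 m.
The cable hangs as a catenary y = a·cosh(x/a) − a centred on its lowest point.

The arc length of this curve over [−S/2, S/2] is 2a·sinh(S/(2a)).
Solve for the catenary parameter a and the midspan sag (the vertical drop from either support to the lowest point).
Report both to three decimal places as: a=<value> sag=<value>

seed: a₀ = √(S³/(24(L−S))) = √(108.382³/(24·17.943)) = 54.372912
iter 1: u=0.996654  f(a)=+9.125e-01  f'(a)=-7.279e-01  a ← 54.372912 − (+9.125e-01/-7.279e-01) = 55.626511
iter 2: u=0.974194  f(a)=+3.251e-02  f'(a)=-6.769e-01  a ← 55.626511 − (+3.251e-02/-6.769e-01) = 55.674542
iter 3: u=0.973353  f(a)=+4.465e-05  f'(a)=-6.750e-01  a ← 55.674542 − (+4.465e-05/-6.750e-01) = 55.674609
iter 4: u=0.973352  f(a)=+8.446e-11  f'(a)=-6.750e-01  a ← 55.674609 − (+8.446e-11/-6.750e-01) = 55.674609
iter 5: u=0.973352  f(a)=+2.842e-14  f'(a)=-6.750e-01  a ← 55.674609 − (+2.842e-14/-6.750e-01) = 55.674609
converged: |Δa| < 1e-12 after 5 iterations
sag = a·(cosh(S/(2a)) − 1) = 55.674609·(cosh(0.973352) − 1) = 28.522561
T_max/T_min = cosh(S/(2a)) = 1.512308

a=55.675 sag=28.523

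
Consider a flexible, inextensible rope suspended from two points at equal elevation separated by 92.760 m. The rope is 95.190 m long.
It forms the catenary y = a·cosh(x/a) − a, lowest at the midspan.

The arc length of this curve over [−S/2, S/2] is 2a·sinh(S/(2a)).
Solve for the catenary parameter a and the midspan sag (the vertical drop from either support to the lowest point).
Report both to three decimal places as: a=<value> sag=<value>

seed: a₀ = √(S³/(24(L−S))) = √(92.760³/(24·2.430)) = 116.985585
iter 1: u=0.396459  f(a)=+1.917e-02  f'(a)=-4.220e-02  a ← 116.985585 − (+1.917e-02/-4.220e-02) = 117.439824
iter 2: u=0.394926  f(a)=+1.122e-04  f'(a)=-4.171e-02  a ← 117.439824 − (+1.122e-04/-4.171e-02) = 117.442515
iter 3: u=0.394917  f(a)=+3.896e-09  f'(a)=-4.170e-02  a ← 117.442515 − (+3.896e-09/-4.170e-02) = 117.442515
iter 4: u=0.394917  f(a)=+0.000e+00  f'(a)=-4.170e-02  a ← 117.442515 − (+0.000e+00/-4.170e-02) = 117.442515
converged: |Δa| < 1e-12 after 4 iterations
sag = a·(cosh(S/(2a)) − 1) = 117.442515·(cosh(0.394917) − 1) = 9.277761
T_max/T_min = cosh(S/(2a)) = 1.078998

a=117.443 sag=9.278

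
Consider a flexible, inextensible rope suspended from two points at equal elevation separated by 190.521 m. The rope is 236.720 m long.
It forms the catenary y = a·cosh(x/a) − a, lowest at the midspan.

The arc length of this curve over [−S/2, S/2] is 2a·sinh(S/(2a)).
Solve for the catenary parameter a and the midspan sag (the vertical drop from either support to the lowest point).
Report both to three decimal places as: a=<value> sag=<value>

seed: a₀ = √(S³/(24(L−S))) = √(190.521³/(24·46.199)) = 78.975497
iter 1: u=1.206203  f(a)=+3.480e+00  f'(a)=-1.349e+00  a ← 78.975497 − (+3.480e+00/-1.349e+00) = 81.554392
iter 2: u=1.168061  f(a)=+1.777e-01  f'(a)=-1.215e+00  a ← 81.554392 − (+1.777e-01/-1.215e+00) = 81.700696
iter 3: u=1.165969  f(a)=+5.187e-04  f'(a)=-1.208e+00  a ← 81.700696 − (+5.187e-04/-1.208e+00) = 81.701125
iter 4: u=1.165963  f(a)=+4.448e-09  f'(a)=-1.208e+00  a ← 81.701125 − (+4.448e-09/-1.208e+00) = 81.701125
iter 5: u=1.165963  f(a)=+2.842e-14  f'(a)=-1.208e+00  a ← 81.701125 − (+2.842e-14/-1.208e+00) = 81.701125
converged: |Δa| < 1e-12 after 5 iterations
sag = a·(cosh(S/(2a)) − 1) = 81.701125·(cosh(1.165963) − 1) = 62.118774
T_max/T_min = cosh(S/(2a)) = 1.760317

a=81.701 sag=62.119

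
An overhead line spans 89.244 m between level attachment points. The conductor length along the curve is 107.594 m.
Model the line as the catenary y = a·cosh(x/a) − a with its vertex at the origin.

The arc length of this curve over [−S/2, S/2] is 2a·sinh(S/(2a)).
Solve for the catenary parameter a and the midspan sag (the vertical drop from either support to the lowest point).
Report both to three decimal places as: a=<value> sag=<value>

a=41.359 sag=26.499

seed: a₀ = √(S³/(24(L−S))) = √(89.244³/(24·18.350)) = 40.173983
iter 1: u=1.110719  f(a)=+1.166e+00  f'(a)=-1.031e+00  a ← 40.173983 − (+1.166e+00/-1.031e+00) = 41.304334
iter 2: u=1.080322  f(a)=+5.101e-02  f'(a)=-9.428e-01  a ← 41.304334 − (+5.101e-02/-9.428e-01) = 41.358437
iter 3: u=1.078909  f(a)=+1.076e-04  f'(a)=-9.389e-01  a ← 41.358437 − (+1.076e-04/-9.389e-01) = 41.358552
iter 4: u=1.078906  f(a)=+4.806e-10  f'(a)=-9.389e-01  a ← 41.358552 − (+4.806e-10/-9.389e-01) = 41.358552
iter 5: u=1.078906  f(a)=-2.842e-14  f'(a)=-9.389e-01  a ← 41.358552 − (-2.842e-14/-9.389e-01) = 41.358552
converged: |Δa| < 1e-12 after 5 iterations
sag = a·(cosh(S/(2a)) − 1) = 41.358552·(cosh(1.078906) − 1) = 26.498998
T_max/T_min = cosh(S/(2a)) = 1.640714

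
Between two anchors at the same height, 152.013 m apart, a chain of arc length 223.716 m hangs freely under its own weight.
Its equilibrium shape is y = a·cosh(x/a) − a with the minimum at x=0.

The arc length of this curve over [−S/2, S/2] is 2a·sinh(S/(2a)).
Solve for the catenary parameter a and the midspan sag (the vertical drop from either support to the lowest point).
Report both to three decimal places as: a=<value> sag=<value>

a=48.083 sag=73.672

seed: a₀ = √(S³/(24(L−S))) = √(152.013³/(24·71.703)) = 45.180061
iter 1: u=1.682302  f(a)=+1.086e+01  f'(a)=-4.168e+00  a ← 45.180061 − (+1.086e+01/-4.168e+00) = 47.785012
iter 2: u=1.590593  f(a)=+1.010e+00  f'(a)=-3.426e+00  a ← 47.785012 − (+1.010e+00/-3.426e+00) = 48.079791
iter 3: u=1.580841  f(a)=+1.071e-02  f'(a)=-3.353e+00  a ← 48.079791 − (+1.071e-02/-3.353e+00) = 48.082986
iter 4: u=1.580736  f(a)=+1.234e-06  f'(a)=-3.353e+00  a ← 48.082986 − (+1.234e-06/-3.353e+00) = 48.082986
iter 5: u=1.580736  f(a)=-2.842e-14  f'(a)=-3.353e+00  a ← 48.082986 − (-2.842e-14/-3.353e+00) = 48.082986
converged: |Δa| < 1e-12 after 5 iterations
sag = a·(cosh(S/(2a)) − 1) = 48.082986·(cosh(1.580736) − 1) = 73.671626
T_max/T_min = cosh(S/(2a)) = 2.532177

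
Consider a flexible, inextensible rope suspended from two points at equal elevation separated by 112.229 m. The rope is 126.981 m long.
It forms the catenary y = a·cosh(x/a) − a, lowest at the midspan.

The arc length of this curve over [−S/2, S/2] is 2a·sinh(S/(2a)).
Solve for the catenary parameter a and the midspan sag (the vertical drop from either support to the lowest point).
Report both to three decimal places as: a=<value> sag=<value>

seed: a₀ = √(S³/(24(L−S))) = √(112.229³/(24·14.752)) = 63.186830
iter 1: u=0.888073  f(a)=+5.928e-01  f'(a)=-5.048e-01  a ← 63.186830 − (+5.928e-01/-5.048e-01) = 64.361070
iter 2: u=0.871870  f(a)=+1.693e-02  f'(a)=-4.764e-01  a ← 64.361070 − (+1.693e-02/-4.764e-01) = 64.396606
iter 3: u=0.871389  f(a)=+1.470e-05  f'(a)=-4.755e-01  a ← 64.396606 − (+1.470e-05/-4.755e-01) = 64.396636
iter 4: u=0.871389  f(a)=+1.114e-11  f'(a)=-4.755e-01  a ← 64.396636 − (+1.114e-11/-4.755e-01) = 64.396636
converged: |Δa| < 1e-12 after 4 iterations
sag = a·(cosh(S/(2a)) − 1) = 64.396636·(cosh(0.871389) − 1) = 26.035495
T_max/T_min = cosh(S/(2a)) = 1.404299

a=64.397 sag=26.035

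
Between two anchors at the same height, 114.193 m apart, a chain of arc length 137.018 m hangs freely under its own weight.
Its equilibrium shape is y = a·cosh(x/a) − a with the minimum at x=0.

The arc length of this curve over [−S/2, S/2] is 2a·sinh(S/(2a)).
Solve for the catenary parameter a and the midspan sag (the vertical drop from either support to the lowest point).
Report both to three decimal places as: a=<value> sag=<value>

seed: a₀ = √(S³/(24(L−S))) = √(114.193³/(24·22.825)) = 52.137261
iter 1: u=1.095119  f(a)=+1.408e+00  f'(a)=-9.852e-01  a ← 52.137261 − (+1.408e+00/-9.852e-01) = 53.566874
iter 2: u=1.065892  f(a)=+6.001e-02  f'(a)=-9.028e-01  a ← 53.566874 − (+6.001e-02/-9.028e-01) = 53.633339
iter 3: u=1.064571  f(a)=+1.197e-04  f'(a)=-8.993e-01  a ← 53.633339 − (+1.197e-04/-8.993e-01) = 53.633472
iter 4: u=1.064568  f(a)=+4.780e-10  f'(a)=-8.992e-01  a ← 53.633472 − (+4.780e-10/-8.992e-01) = 53.633472
iter 5: u=1.064568  f(a)=+0.000e+00  f'(a)=-8.992e-01  a ← 53.633472 − (+0.000e+00/-8.992e-01) = 53.633472
converged: |Δa| < 1e-12 after 5 iterations
sag = a·(cosh(S/(2a)) − 1) = 53.633472·(cosh(1.064568) − 1) = 33.372461
T_max/T_min = cosh(S/(2a)) = 1.622232

a=53.633 sag=33.372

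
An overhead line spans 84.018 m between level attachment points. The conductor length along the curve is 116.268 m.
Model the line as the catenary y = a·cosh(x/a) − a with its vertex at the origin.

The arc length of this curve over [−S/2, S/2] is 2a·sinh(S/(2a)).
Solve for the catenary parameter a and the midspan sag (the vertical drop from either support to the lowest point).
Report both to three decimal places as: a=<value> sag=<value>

seed: a₀ = √(S³/(24(L−S))) = √(84.018³/(24·32.250)) = 27.681399
iter 1: u=1.517590  f(a)=+3.924e+00  f'(a)=-2.913e+00  a ← 27.681399 − (+3.924e+00/-2.913e+00) = 29.028561
iter 2: u=1.447161  f(a)=+3.046e-01  f'(a)=-2.477e+00  a ← 29.028561 − (+3.046e-01/-2.477e+00) = 29.151572
iter 3: u=1.441054  f(a)=+2.178e-03  f'(a)=-2.441e+00  a ← 29.151572 − (+2.178e-03/-2.441e+00) = 29.152464
iter 4: u=1.441010  f(a)=+1.130e-07  f'(a)=-2.441e+00  a ← 29.152464 − (+1.130e-07/-2.441e+00) = 29.152464
iter 5: u=1.441010  f(a)=+0.000e+00  f'(a)=-2.441e+00  a ← 29.152464 − (+0.000e+00/-2.441e+00) = 29.152464
converged: |Δa| < 1e-12 after 5 iterations
sag = a·(cosh(S/(2a)) − 1) = 29.152464·(cosh(1.441010) − 1) = 35.881590
T_max/T_min = cosh(S/(2a)) = 2.230825

a=29.152 sag=35.882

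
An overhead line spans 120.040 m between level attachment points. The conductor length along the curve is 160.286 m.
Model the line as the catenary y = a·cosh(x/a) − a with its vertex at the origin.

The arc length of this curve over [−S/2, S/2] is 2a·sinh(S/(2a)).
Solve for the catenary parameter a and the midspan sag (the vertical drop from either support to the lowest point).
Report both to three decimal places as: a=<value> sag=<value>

seed: a₀ = √(S³/(24(L−S))) = √(120.040³/(24·40.246)) = 42.317694
iter 1: u=1.418319  f(a)=+4.247e+00  f'(a)=-2.313e+00  a ← 42.317694 − (+4.247e+00/-2.313e+00) = 44.153809
iter 2: u=1.359339  f(a)=+2.921e-01  f'(a)=-2.005e+00  a ← 44.153809 − (+2.921e-01/-2.005e+00) = 44.299478
iter 3: u=1.354869  f(a)=+1.607e-03  f'(a)=-1.983e+00  a ← 44.299478 − (+1.607e-03/-1.983e+00) = 44.300288
iter 4: u=1.354844  f(a)=+4.921e-08  f'(a)=-1.983e+00  a ← 44.300288 − (+4.921e-08/-1.983e+00) = 44.300288
iter 5: u=1.354844  f(a)=+2.842e-14  f'(a)=-1.983e+00  a ← 44.300288 − (+2.842e-14/-1.983e+00) = 44.300288
converged: |Δa| < 1e-12 after 5 iterations
sag = a·(cosh(S/(2a)) − 1) = 44.300288·(cosh(1.354844) − 1) = 47.271629
T_max/T_min = cosh(S/(2a)) = 2.067073

a=44.300 sag=47.272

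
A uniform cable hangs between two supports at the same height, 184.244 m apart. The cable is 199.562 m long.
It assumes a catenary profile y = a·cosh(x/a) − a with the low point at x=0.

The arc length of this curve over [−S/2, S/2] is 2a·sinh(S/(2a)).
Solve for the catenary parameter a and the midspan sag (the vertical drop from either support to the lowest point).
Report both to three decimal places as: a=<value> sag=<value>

a=132.028 sag=33.464

seed: a₀ = √(S³/(24(L−S))) = √(184.244³/(24·15.318)) = 130.431767
iter 1: u=0.706285  f(a)=+3.866e-01  f'(a)=-2.468e-01  a ← 130.431767 − (+3.866e-01/-2.468e-01) = 131.998281
iter 2: u=0.697903  f(a)=+7.076e-03  f'(a)=-2.378e-01  a ← 131.998281 − (+7.076e-03/-2.378e-01) = 132.028030
iter 3: u=0.697746  f(a)=+2.468e-06  f'(a)=-2.377e-01  a ← 132.028030 − (+2.468e-06/-2.377e-01) = 132.028040
iter 4: u=0.697746  f(a)=+2.842e-13  f'(a)=-2.377e-01  a ← 132.028040 − (+2.842e-13/-2.377e-01) = 132.028040
converged: |Δa| < 1e-12 after 4 iterations
sag = a·(cosh(S/(2a)) − 1) = 132.028040·(cosh(0.697746) − 1) = 33.464109
T_max/T_min = cosh(S/(2a)) = 1.253462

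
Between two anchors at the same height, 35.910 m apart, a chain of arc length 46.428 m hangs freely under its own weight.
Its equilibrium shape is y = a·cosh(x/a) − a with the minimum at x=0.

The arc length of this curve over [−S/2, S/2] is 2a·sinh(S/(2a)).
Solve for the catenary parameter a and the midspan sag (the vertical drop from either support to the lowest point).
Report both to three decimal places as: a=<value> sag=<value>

a=14.103 sag=13.059

seed: a₀ = √(S³/(24(L−S))) = √(35.910³/(24·10.518)) = 13.544123
iter 1: u=1.325667  f(a)=+9.638e-01  f'(a)=-1.844e+00  a ← 13.544123 − (+9.638e-01/-1.844e+00) = 14.066874
iter 2: u=1.276403  f(a)=+5.861e-02  f'(a)=-1.626e+00  a ← 14.066874 − (+5.861e-02/-1.626e+00) = 14.102925
iter 3: u=1.273140  f(a)=+2.478e-04  f'(a)=-1.612e+00  a ← 14.102925 − (+2.478e-04/-1.612e+00) = 14.103079
iter 4: u=1.273126  f(a)=+4.469e-09  f'(a)=-1.612e+00  a ← 14.103079 − (+4.469e-09/-1.612e+00) = 14.103079
iter 5: u=1.273126  f(a)=+7.105e-15  f'(a)=-1.612e+00  a ← 14.103079 − (+7.105e-15/-1.612e+00) = 14.103079
converged: |Δa| < 1e-12 after 5 iterations
sag = a·(cosh(S/(2a)) − 1) = 14.103079·(cosh(1.273126) − 1) = 13.059149
T_max/T_min = cosh(S/(2a)) = 1.925979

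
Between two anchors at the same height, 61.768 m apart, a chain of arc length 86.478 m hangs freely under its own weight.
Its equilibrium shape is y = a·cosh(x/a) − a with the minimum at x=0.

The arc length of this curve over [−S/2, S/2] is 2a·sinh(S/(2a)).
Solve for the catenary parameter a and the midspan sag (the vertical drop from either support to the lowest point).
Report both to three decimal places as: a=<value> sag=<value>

seed: a₀ = √(S³/(24(L−S))) = √(61.768³/(24·24.710)) = 19.934407
iter 1: u=1.549281  f(a)=+3.141e+00  f'(a)=-3.128e+00  a ← 19.934407 − (+3.141e+00/-3.128e+00) = 20.938646
iter 2: u=1.474976  f(a)=+2.529e-01  f'(a)=-2.642e+00  a ← 20.938646 − (+2.529e-01/-2.642e+00) = 21.034373
iter 3: u=1.468263  f(a)=+1.958e-03  f'(a)=-2.602e+00  a ← 21.034373 − (+1.958e-03/-2.602e+00) = 21.035125
iter 4: u=1.468211  f(a)=+1.193e-07  f'(a)=-2.601e+00  a ← 21.035125 − (+1.193e-07/-2.601e+00) = 21.035125
iter 5: u=1.468211  f(a)=-2.842e-14  f'(a)=-2.601e+00  a ← 21.035125 − (-2.842e-14/-2.601e+00) = 21.035125
converged: |Δa| < 1e-12 after 5 iterations
sag = a·(cosh(S/(2a)) − 1) = 21.035125·(cosh(1.468211) − 1) = 27.049047
T_max/T_min = cosh(S/(2a)) = 2.285899

a=21.035 sag=27.049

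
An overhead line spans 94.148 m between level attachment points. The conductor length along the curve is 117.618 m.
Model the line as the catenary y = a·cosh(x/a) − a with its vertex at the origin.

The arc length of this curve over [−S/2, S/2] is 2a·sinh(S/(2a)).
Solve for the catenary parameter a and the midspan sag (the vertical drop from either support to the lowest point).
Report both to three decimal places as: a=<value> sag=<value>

seed: a₀ = √(S³/(24(L−S))) = √(94.148³/(24·23.470)) = 38.490582
iter 1: u=1.223000  f(a)=+1.819e+00  f'(a)=-1.412e+00  a ← 38.490582 − (+1.819e+00/-1.412e+00) = 39.778922
iter 2: u=1.183391  f(a)=+9.532e-02  f'(a)=-1.267e+00  a ← 39.778922 − (+9.532e-02/-1.267e+00) = 39.854128
iter 3: u=1.181157  f(a)=+2.938e-04  f'(a)=-1.260e+00  a ← 39.854128 − (+2.938e-04/-1.260e+00) = 39.854361
iter 4: u=1.181151  f(a)=+2.810e-09  f'(a)=-1.260e+00  a ← 39.854361 − (+2.810e-09/-1.260e+00) = 39.854361
iter 5: u=1.181151  f(a)=+0.000e+00  f'(a)=-1.260e+00  a ← 39.854361 − (+0.000e+00/-1.260e+00) = 39.854361
converged: |Δa| < 1e-12 after 5 iterations
sag = a·(cosh(S/(2a)) − 1) = 39.854361·(cosh(1.181151) − 1) = 31.186955
T_max/T_min = cosh(S/(2a)) = 1.782523

a=39.854 sag=31.187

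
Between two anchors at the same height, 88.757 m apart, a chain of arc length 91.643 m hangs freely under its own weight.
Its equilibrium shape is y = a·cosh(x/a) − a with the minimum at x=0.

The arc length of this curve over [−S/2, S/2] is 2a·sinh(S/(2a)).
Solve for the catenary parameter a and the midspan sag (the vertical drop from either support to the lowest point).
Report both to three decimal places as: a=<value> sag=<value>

a=100.960 sag=9.912

seed: a₀ = √(S³/(24(L−S))) = √(88.757³/(24·2.886)) = 100.473178
iter 1: u=0.441695  f(a)=+2.828e-02  f'(a)=-5.858e-02  a ← 100.473178 − (+2.828e-02/-5.858e-02) = 100.956018
iter 2: u=0.439583  f(a)=+2.052e-04  f'(a)=-5.773e-02  a ← 100.956018 − (+2.052e-04/-5.773e-02) = 100.959572
iter 3: u=0.439567  f(a)=+1.097e-08  f'(a)=-5.772e-02  a ← 100.959572 − (+1.097e-08/-5.772e-02) = 100.959573
iter 4: u=0.439567  f(a)=+0.000e+00  f'(a)=-5.772e-02  a ← 100.959573 − (+0.000e+00/-5.772e-02) = 100.959573
converged: |Δa| < 1e-12 after 4 iterations
sag = a·(cosh(S/(2a)) − 1) = 100.959573·(cosh(0.439567) − 1) = 9.911727
T_max/T_min = cosh(S/(2a)) = 1.098175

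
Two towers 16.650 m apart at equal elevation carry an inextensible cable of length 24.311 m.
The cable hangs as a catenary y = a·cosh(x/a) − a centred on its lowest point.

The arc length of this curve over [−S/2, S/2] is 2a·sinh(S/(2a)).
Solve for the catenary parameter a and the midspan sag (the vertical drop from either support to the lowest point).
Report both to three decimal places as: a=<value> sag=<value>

seed: a₀ = √(S³/(24(L−S))) = √(16.650³/(24·7.661)) = 5.010407
iter 1: u=1.661542  f(a)=+1.130e+00  f'(a)=-3.990e+00  a ← 5.010407 − (+1.130e+00/-3.990e+00) = 5.293556
iter 2: u=1.572667  f(a)=+1.028e-01  f'(a)=-3.294e+00  a ← 5.293556 − (+1.028e-01/-3.294e+00) = 5.324779
iter 3: u=1.563445  f(a)=+1.041e-03  f'(a)=-3.227e+00  a ← 5.324779 − (+1.041e-03/-3.227e+00) = 5.325102
iter 4: u=1.563350  f(a)=+1.090e-07  f'(a)=-3.227e+00  a ← 5.325102 − (+1.090e-07/-3.227e+00) = 5.325102
iter 5: u=1.563350  f(a)=+3.553e-15  f'(a)=-3.227e+00  a ← 5.325102 − (+3.553e-15/-3.227e+00) = 5.325102
converged: |Δa| < 1e-12 after 5 iterations
sag = a·(cosh(S/(2a)) − 1) = 5.325102·(cosh(1.563350) − 1) = 7.945651
T_max/T_min = cosh(S/(2a)) = 2.492113

a=5.325 sag=7.946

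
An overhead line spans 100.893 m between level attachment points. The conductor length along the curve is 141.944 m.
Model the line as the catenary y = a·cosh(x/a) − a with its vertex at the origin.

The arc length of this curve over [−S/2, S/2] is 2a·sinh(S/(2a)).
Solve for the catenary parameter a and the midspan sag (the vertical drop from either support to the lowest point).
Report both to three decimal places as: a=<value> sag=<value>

a=34.098 sag=44.640

seed: a₀ = √(S³/(24(L−S))) = √(100.893³/(24·41.051)) = 32.286730
iter 1: u=1.562453  f(a)=+5.312e+00  f'(a)=-3.220e+00  a ← 32.286730 − (+5.312e+00/-3.220e+00) = 33.936299
iter 2: u=1.486506  f(a)=+4.343e-01  f'(a)=-2.713e+00  a ← 33.936299 − (+4.343e-01/-2.713e+00) = 34.096335
iter 3: u=1.479529  f(a)=+3.473e-03  f'(a)=-2.670e+00  a ← 34.096335 − (+3.473e-03/-2.670e+00) = 34.097636
iter 4: u=1.479472  f(a)=+2.260e-07  f'(a)=-2.670e+00  a ← 34.097636 − (+2.260e-07/-2.670e+00) = 34.097636
iter 5: u=1.479472  f(a)=+2.842e-14  f'(a)=-2.670e+00  a ← 34.097636 − (+2.842e-14/-2.670e+00) = 34.097636
converged: |Δa| < 1e-12 after 5 iterations
sag = a·(cosh(S/(2a)) − 1) = 34.097636·(cosh(1.479472) − 1) = 44.640370
T_max/T_min = cosh(S/(2a)) = 2.309193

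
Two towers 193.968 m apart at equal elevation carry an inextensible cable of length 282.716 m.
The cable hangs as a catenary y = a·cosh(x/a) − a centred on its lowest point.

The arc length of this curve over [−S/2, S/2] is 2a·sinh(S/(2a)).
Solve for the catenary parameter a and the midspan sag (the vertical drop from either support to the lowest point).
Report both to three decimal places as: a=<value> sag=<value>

a=62.192 sag=92.242

seed: a₀ = √(S³/(24(L−S))) = √(193.968³/(24·88.748)) = 58.534272
iter 1: u=1.656875  f(a)=+1.301e+01  f'(a)=-3.951e+00  a ← 58.534272 − (+1.301e+01/-3.951e+00) = 61.827132
iter 2: u=1.568632  f(a)=+1.178e+00  f'(a)=-3.265e+00  a ← 61.827132 − (+1.178e+00/-3.265e+00) = 62.188117
iter 3: u=1.559526  f(a)=+1.180e-02  f'(a)=-3.200e+00  a ← 62.188117 − (+1.180e-02/-3.200e+00) = 62.191805
iter 4: u=1.559434  f(a)=+1.209e-06  f'(a)=-3.199e+00  a ← 62.191805 − (+1.209e-06/-3.199e+00) = 62.191805
iter 5: u=1.559434  f(a)=+5.684e-14  f'(a)=-3.199e+00  a ← 62.191805 − (+5.684e-14/-3.199e+00) = 62.191805
converged: |Δa| < 1e-12 after 5 iterations
sag = a·(cosh(S/(2a)) − 1) = 62.191805·(cosh(1.559434) − 1) = 92.242339
T_max/T_min = cosh(S/(2a)) = 2.483191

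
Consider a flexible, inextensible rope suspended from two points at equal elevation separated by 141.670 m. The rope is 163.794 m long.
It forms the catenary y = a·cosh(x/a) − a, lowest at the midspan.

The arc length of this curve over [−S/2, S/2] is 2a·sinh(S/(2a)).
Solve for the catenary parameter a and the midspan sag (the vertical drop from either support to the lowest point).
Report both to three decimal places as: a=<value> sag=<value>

a=74.834 sag=36.104

seed: a₀ = √(S³/(24(L−S))) = √(141.670³/(24·22.124)) = 73.177808
iter 1: u=0.967985  f(a)=+1.060e+00  f'(a)=-6.633e-01  a ← 73.177808 − (+1.060e+00/-6.633e-01) = 74.775893
iter 2: u=0.947297  f(a)=+3.572e-02  f'(a)=-6.192e-01  a ← 74.775893 − (+3.572e-02/-6.192e-01) = 74.833571
iter 3: u=0.946567  f(a)=+4.369e-05  f'(a)=-6.177e-01  a ← 74.833571 − (+4.369e-05/-6.177e-01) = 74.833641
iter 4: u=0.946566  f(a)=+6.551e-11  f'(a)=-6.177e-01  a ← 74.833641 − (+6.551e-11/-6.177e-01) = 74.833641
iter 5: u=0.946566  f(a)=+2.842e-14  f'(a)=-6.177e-01  a ← 74.833641 − (+2.842e-14/-6.177e-01) = 74.833641
converged: |Δa| < 1e-12 after 5 iterations
sag = a·(cosh(S/(2a)) − 1) = 74.833641·(cosh(0.946566) − 1) = 36.104145
T_max/T_min = cosh(S/(2a)) = 1.482459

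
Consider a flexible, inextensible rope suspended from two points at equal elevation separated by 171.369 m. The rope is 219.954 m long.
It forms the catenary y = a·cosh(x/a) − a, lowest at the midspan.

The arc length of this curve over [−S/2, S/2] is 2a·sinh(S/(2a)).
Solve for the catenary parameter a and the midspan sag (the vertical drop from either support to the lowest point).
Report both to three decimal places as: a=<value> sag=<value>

seed: a₀ = √(S³/(24(L−S))) = √(171.369³/(24·48.585)) = 65.696415
iter 1: u=1.304249  f(a)=+4.304e+00  f'(a)=-1.746e+00  a ← 65.696415 − (+4.304e+00/-1.746e+00) = 68.160664
iter 2: u=1.257096  f(a)=+2.540e-01  f'(a)=-1.546e+00  a ← 68.160664 − (+2.540e-01/-1.546e+00) = 68.324974
iter 3: u=1.254073  f(a)=+1.007e-03  f'(a)=-1.534e+00  a ← 68.324974 − (+1.007e-03/-1.534e+00) = 68.325631
iter 4: u=1.254061  f(a)=+1.599e-08  f'(a)=-1.534e+00  a ← 68.325631 − (+1.599e-08/-1.534e+00) = 68.325631
iter 5: u=1.254061  f(a)=-2.842e-14  f'(a)=-1.534e+00  a ← 68.325631 − (-2.842e-14/-1.534e+00) = 68.325631
converged: |Δa| < 1e-12 after 5 iterations
sag = a·(cosh(S/(2a)) − 1) = 68.325631·(cosh(1.254061) − 1) = 61.147657
T_max/T_min = cosh(S/(2a)) = 1.894945

a=68.326 sag=61.148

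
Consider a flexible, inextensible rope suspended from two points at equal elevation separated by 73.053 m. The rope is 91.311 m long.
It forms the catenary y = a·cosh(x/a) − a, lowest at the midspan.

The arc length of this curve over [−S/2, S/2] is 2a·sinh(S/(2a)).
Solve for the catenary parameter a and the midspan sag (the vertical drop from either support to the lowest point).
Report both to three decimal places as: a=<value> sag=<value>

seed: a₀ = √(S³/(24(L−S))) = √(73.053³/(24·18.258)) = 29.828050
iter 1: u=1.224569  f(a)=+1.419e+00  f'(a)=-1.418e+00  a ← 29.828050 − (+1.419e+00/-1.418e+00) = 30.828727
iter 2: u=1.184820  f(a)=+7.453e-02  f'(a)=-1.273e+00  a ← 30.828727 − (+7.453e-02/-1.273e+00) = 30.887295
iter 3: u=1.182574  f(a)=+2.309e-04  f'(a)=-1.265e+00  a ← 30.887295 − (+2.309e-04/-1.265e+00) = 30.887478
iter 4: u=1.182567  f(a)=+2.230e-09  f'(a)=-1.265e+00  a ← 30.887478 − (+2.230e-09/-1.265e+00) = 30.887478
iter 5: u=1.182567  f(a)=+0.000e+00  f'(a)=-1.265e+00  a ← 30.887478 − (+0.000e+00/-1.265e+00) = 30.887478
converged: |Δa| < 1e-12 after 5 iterations
sag = a·(cosh(S/(2a)) − 1) = 30.887478·(cosh(1.182567) − 1) = 24.234759
T_max/T_min = cosh(S/(2a)) = 1.784614

a=30.887 sag=24.235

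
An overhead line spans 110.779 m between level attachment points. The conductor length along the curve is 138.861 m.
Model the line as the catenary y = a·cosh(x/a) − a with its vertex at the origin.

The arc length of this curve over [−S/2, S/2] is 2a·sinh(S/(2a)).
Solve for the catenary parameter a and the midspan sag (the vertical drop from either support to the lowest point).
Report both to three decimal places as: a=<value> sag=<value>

a=46.529 sag=37.050

seed: a₀ = √(S³/(24(L−S))) = √(110.779³/(24·28.082)) = 44.912427
iter 1: u=1.233278  f(a)=+2.215e+00  f'(a)=-1.451e+00  a ← 44.912427 − (+2.215e+00/-1.451e+00) = 46.438311
iter 2: u=1.192754  f(a)=+1.179e-01  f'(a)=-1.301e+00  a ← 46.438311 − (+1.179e-01/-1.301e+00) = 46.528936
iter 3: u=1.190431  f(a)=+3.754e-04  f'(a)=-1.292e+00  a ← 46.528936 − (+3.754e-04/-1.292e+00) = 46.529227
iter 4: u=1.190424  f(a)=+3.835e-09  f'(a)=-1.292e+00  a ← 46.529227 − (+3.835e-09/-1.292e+00) = 46.529227
iter 5: u=1.190424  f(a)=+2.842e-14  f'(a)=-1.292e+00  a ← 46.529227 − (+2.842e-14/-1.292e+00) = 46.529227
converged: |Δa| < 1e-12 after 5 iterations
sag = a·(cosh(S/(2a)) − 1) = 46.529227·(cosh(1.190424) − 1) = 37.050455
T_max/T_min = cosh(S/(2a)) = 1.796283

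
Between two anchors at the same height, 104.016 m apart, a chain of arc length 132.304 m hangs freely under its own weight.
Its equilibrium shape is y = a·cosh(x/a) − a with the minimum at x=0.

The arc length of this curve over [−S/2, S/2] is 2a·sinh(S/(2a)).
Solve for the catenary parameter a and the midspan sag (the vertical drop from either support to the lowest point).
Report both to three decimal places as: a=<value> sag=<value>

seed: a₀ = √(S³/(24(L−S))) = √(104.016³/(24·28.288)) = 40.713973
iter 1: u=1.277399  f(a)=+2.400e+00  f'(a)=-1.630e+00  a ← 40.713973 − (+2.400e+00/-1.630e+00) = 42.186197
iter 2: u=1.232820  f(a)=+1.363e-01  f'(a)=-1.450e+00  a ← 42.186197 − (+1.363e-01/-1.450e+00) = 42.280226
iter 3: u=1.230079  f(a)=+4.983e-04  f'(a)=-1.439e+00  a ← 42.280226 − (+4.983e-04/-1.439e+00) = 42.280572
iter 4: u=1.230068  f(a)=+6.715e-09  f'(a)=-1.439e+00  a ← 42.280572 − (+6.715e-09/-1.439e+00) = 42.280572
iter 5: u=1.230068  f(a)=+0.000e+00  f'(a)=-1.439e+00  a ← 42.280572 − (+0.000e+00/-1.439e+00) = 42.280572
converged: |Δa| < 1e-12 after 5 iterations
sag = a·(cosh(S/(2a)) − 1) = 42.280572·(cosh(1.230068) − 1) = 36.228879
T_max/T_min = cosh(S/(2a)) = 1.856868

a=42.281 sag=36.229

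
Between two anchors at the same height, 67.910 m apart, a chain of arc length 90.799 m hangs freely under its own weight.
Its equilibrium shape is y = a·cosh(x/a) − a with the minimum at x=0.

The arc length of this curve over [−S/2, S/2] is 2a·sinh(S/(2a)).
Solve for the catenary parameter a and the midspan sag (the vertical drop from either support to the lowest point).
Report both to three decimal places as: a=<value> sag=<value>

seed: a₀ = √(S³/(24(L−S))) = √(67.910³/(24·22.889)) = 23.877099
iter 1: u=1.422074  f(a)=+2.429e+00  f'(a)=-2.334e+00  a ← 23.877099 − (+2.429e+00/-2.334e+00) = 24.917805
iter 2: u=1.362680  f(a)=+1.678e-01  f'(a)=-2.022e+00  a ← 24.917805 − (+1.678e-01/-2.022e+00) = 25.000825
iter 3: u=1.358155  f(a)=+9.328e-04  f'(a)=-1.999e+00  a ← 25.000825 − (+9.328e-04/-1.999e+00) = 25.001291
iter 4: u=1.358130  f(a)=+2.917e-08  f'(a)=-1.999e+00  a ← 25.001291 − (+2.917e-08/-1.999e+00) = 25.001291
iter 5: u=1.358130  f(a)=+0.000e+00  f'(a)=-1.999e+00  a ← 25.001291 − (+0.000e+00/-1.999e+00) = 25.001291
converged: |Δa| < 1e-12 after 5 iterations
sag = a·(cosh(S/(2a)) − 1) = 25.001291·(cosh(1.358130) − 1) = 26.827071
T_max/T_min = cosh(S/(2a)) = 2.073027

a=25.001 sag=26.827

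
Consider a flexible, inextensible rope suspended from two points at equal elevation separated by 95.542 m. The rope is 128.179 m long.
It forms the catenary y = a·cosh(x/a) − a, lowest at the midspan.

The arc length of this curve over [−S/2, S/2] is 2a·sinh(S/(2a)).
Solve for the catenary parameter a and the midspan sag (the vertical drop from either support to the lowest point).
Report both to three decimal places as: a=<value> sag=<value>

seed: a₀ = √(S³/(24(L−S))) = √(95.542³/(24·32.637)) = 33.368044
iter 1: u=1.431639  f(a)=+3.513e+00  f'(a)=-2.388e+00  a ← 33.368044 − (+3.513e+00/-2.388e+00) = 34.839213
iter 2: u=1.371185  f(a)=+2.457e-01  f'(a)=-2.064e+00  a ← 34.839213 − (+2.457e-01/-2.064e+00) = 34.958216
iter 3: u=1.366517  f(a)=+1.401e-03  f'(a)=-2.041e+00  a ← 34.958216 − (+1.401e-03/-2.041e+00) = 34.958903
iter 4: u=1.366490  f(a)=+4.617e-08  f'(a)=-2.041e+00  a ← 34.958903 − (+4.617e-08/-2.041e+00) = 34.958903
iter 5: u=1.366490  f(a)=+2.842e-14  f'(a)=-2.041e+00  a ← 34.958903 − (+2.842e-14/-2.041e+00) = 34.958903
converged: |Δa| < 1e-12 after 5 iterations
sag = a·(cosh(S/(2a)) − 1) = 34.958903·(cosh(1.366490) − 1) = 38.045131
T_max/T_min = cosh(S/(2a)) = 2.088282

a=34.959 sag=38.045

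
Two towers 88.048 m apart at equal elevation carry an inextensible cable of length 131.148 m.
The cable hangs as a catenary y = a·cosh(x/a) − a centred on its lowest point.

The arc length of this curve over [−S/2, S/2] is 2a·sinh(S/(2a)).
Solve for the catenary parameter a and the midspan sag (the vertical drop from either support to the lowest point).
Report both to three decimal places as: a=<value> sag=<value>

seed: a₀ = √(S³/(24(L−S))) = √(88.048³/(24·43.100)) = 25.688278
iter 1: u=1.713778  f(a)=+6.790e+00  f'(a)=-4.450e+00  a ← 25.688278 − (+6.790e+00/-4.450e+00) = 27.214098
iter 2: u=1.617691  f(a)=+6.520e-01  f'(a)=-3.633e+00  a ← 27.214098 − (+6.520e-01/-3.633e+00) = 27.393563
iter 3: u=1.607093  f(a)=+7.422e-03  f'(a)=-3.551e+00  a ← 27.393563 − (+7.422e-03/-3.551e+00) = 27.395653
iter 4: u=1.606970  f(a)=+9.859e-07  f'(a)=-3.550e+00  a ← 27.395653 − (+9.859e-07/-3.550e+00) = 27.395653
iter 5: u=1.606970  f(a)=+2.842e-14  f'(a)=-3.550e+00  a ← 27.395653 − (+2.842e-14/-3.550e+00) = 27.395653
converged: |Δa| < 1e-12 after 5 iterations
sag = a·(cosh(S/(2a)) − 1) = 27.395653·(cosh(1.606970) − 1) = 43.671015
T_max/T_min = cosh(S/(2a)) = 2.594086

a=27.396 sag=43.671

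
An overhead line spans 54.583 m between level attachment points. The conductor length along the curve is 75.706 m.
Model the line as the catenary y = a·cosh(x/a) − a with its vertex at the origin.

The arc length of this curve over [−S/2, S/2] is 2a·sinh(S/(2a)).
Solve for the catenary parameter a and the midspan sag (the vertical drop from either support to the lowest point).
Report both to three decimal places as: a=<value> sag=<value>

a=18.869 sag=23.426

seed: a₀ = √(S³/(24(L−S))) = √(54.583³/(24·21.123)) = 17.910293
iter 1: u=1.523789  f(a)=+2.592e+00  f'(a)=-2.954e+00  a ← 17.910293 − (+2.592e+00/-2.954e+00) = 18.787905
iter 2: u=1.452610  f(a)=+2.027e-01  f'(a)=-2.508e+00  a ← 18.787905 − (+2.027e-01/-2.508e+00) = 18.868722
iter 3: u=1.446388  f(a)=+1.472e-03  f'(a)=-2.472e+00  a ← 18.868722 − (+1.472e-03/-2.472e+00) = 18.869318
iter 4: u=1.446343  f(a)=+7.888e-08  f'(a)=-2.472e+00  a ← 18.869318 − (+7.888e-08/-2.472e+00) = 18.869318
iter 5: u=1.446343  f(a)=+1.421e-14  f'(a)=-2.472e+00  a ← 18.869318 − (+1.421e-14/-2.472e+00) = 18.869318
converged: |Δa| < 1e-12 after 5 iterations
sag = a·(cosh(S/(2a)) − 1) = 18.869318·(cosh(1.446343) − 1) = 23.426081
T_max/T_min = cosh(S/(2a)) = 2.241491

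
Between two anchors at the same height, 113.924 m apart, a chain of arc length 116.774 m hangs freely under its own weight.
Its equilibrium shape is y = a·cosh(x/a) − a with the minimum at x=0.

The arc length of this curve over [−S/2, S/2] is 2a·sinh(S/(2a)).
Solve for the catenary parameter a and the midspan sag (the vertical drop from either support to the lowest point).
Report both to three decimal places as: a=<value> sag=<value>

a=147.575 sag=11.130

seed: a₀ = √(S³/(24(L−S))) = √(113.924³/(24·2.850)) = 147.026218
iter 1: u=0.387427  f(a)=+2.147e-02  f'(a)=-3.935e-02  a ← 147.026218 − (+2.147e-02/-3.935e-02) = 147.571679
iter 2: u=0.385995  f(a)=+1.200e-04  f'(a)=-3.891e-02  a ← 147.571679 − (+1.200e-04/-3.891e-02) = 147.574764
iter 3: u=0.385987  f(a)=+3.801e-09  f'(a)=-3.891e-02  a ← 147.574764 − (+3.801e-09/-3.891e-02) = 147.574764
iter 4: u=0.385987  f(a)=-1.421e-14  f'(a)=-3.891e-02  a ← 147.574764 − (-1.421e-14/-3.891e-02) = 147.574764
converged: |Δa| < 1e-12 after 4 iterations
sag = a·(cosh(S/(2a)) − 1) = 147.574764·(cosh(0.385987) − 1) = 11.130475
T_max/T_min = cosh(S/(2a)) = 1.075423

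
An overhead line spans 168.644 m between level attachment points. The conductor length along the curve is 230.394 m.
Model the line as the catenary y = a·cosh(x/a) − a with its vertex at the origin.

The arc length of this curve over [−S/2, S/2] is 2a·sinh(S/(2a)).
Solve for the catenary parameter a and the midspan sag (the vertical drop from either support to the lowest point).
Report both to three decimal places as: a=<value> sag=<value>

a=59.783 sag=70.003

seed: a₀ = √(S³/(24(L−S))) = √(168.644³/(24·61.750)) = 56.889516
iter 1: u=1.482206  f(a)=+7.149e+00  f'(a)=-2.687e+00  a ← 56.889516 − (+7.149e+00/-2.687e+00) = 59.550278
iter 2: u=1.415980  f(a)=+5.321e-01  f'(a)=-2.300e+00  a ← 59.550278 − (+5.321e-01/-2.300e+00) = 59.781603
iter 3: u=1.410501  f(a)=+3.473e-03  f'(a)=-2.270e+00  a ← 59.781603 − (+3.473e-03/-2.270e+00) = 59.783133
iter 4: u=1.410465  f(a)=+1.500e-07  f'(a)=-2.270e+00  a ← 59.783133 − (+1.500e-07/-2.270e+00) = 59.783133
iter 5: u=1.410465  f(a)=+0.000e+00  f'(a)=-2.270e+00  a ← 59.783133 − (+0.000e+00/-2.270e+00) = 59.783133
converged: |Δa| < 1e-12 after 5 iterations
sag = a·(cosh(S/(2a)) − 1) = 59.783133·(cosh(1.410465) − 1) = 70.002736
T_max/T_min = cosh(S/(2a)) = 2.170945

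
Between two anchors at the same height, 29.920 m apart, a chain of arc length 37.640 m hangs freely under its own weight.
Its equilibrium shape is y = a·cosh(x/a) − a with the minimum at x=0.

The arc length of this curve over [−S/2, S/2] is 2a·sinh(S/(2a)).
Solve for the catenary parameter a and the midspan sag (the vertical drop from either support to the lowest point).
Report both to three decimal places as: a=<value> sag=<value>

seed: a₀ = √(S³/(24(L−S))) = √(29.920³/(24·7.720)) = 12.023423
iter 1: u=1.244238  f(a)=+6.201e-01  f'(a)=-1.494e+00  a ← 12.023423 − (+6.201e-01/-1.494e+00) = 12.438396
iter 2: u=1.202727  f(a)=+3.355e-02  f'(a)=-1.337e+00  a ← 12.438396 − (+3.355e-02/-1.337e+00) = 12.463496
iter 3: u=1.200305  f(a)=+1.106e-04  f'(a)=-1.328e+00  a ← 12.463496 − (+1.106e-04/-1.328e+00) = 12.463580
iter 4: u=1.200297  f(a)=+1.212e-09  f'(a)=-1.328e+00  a ← 12.463580 − (+1.212e-09/-1.328e+00) = 12.463580
iter 5: u=1.200297  f(a)=+7.105e-15  f'(a)=-1.328e+00  a ← 12.463580 − (+7.105e-15/-1.328e+00) = 12.463580
converged: |Δa| < 1e-12 after 5 iterations
sag = a·(cosh(S/(2a)) − 1) = 12.463580·(cosh(1.200297) − 1) = 10.109263
T_max/T_min = cosh(S/(2a)) = 1.811104

a=12.464 sag=10.109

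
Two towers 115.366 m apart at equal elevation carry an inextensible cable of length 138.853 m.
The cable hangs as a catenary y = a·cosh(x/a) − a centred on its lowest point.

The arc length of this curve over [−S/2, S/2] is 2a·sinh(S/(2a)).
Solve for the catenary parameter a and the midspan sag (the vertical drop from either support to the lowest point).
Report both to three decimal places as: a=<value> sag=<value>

a=53.716 sag=34.065

seed: a₀ = √(S³/(24(L−S))) = √(115.366³/(24·23.487)) = 52.191209
iter 1: u=1.105224  f(a)=+1.477e+00  f'(a)=-1.015e+00  a ← 52.191209 − (+1.477e+00/-1.015e+00) = 53.646478
iter 2: u=1.075243  f(a)=+6.403e-02  f'(a)=-9.286e-01  a ← 53.646478 − (+6.403e-02/-9.286e-01) = 53.715426
iter 3: u=1.073863  f(a)=+1.324e-04  f'(a)=-9.248e-01  a ← 53.715426 − (+1.324e-04/-9.248e-01) = 53.715569
iter 4: u=1.073860  f(a)=+5.687e-10  f'(a)=-9.248e-01  a ← 53.715569 − (+5.687e-10/-9.248e-01) = 53.715569
iter 5: u=1.073860  f(a)=+2.842e-14  f'(a)=-9.248e-01  a ← 53.715569 − (+2.842e-14/-9.248e-01) = 53.715569
converged: |Δa| < 1e-12 after 5 iterations
sag = a·(cosh(S/(2a)) − 1) = 53.715569·(cosh(1.073860) − 1) = 34.064846
T_max/T_min = cosh(S/(2a)) = 1.634171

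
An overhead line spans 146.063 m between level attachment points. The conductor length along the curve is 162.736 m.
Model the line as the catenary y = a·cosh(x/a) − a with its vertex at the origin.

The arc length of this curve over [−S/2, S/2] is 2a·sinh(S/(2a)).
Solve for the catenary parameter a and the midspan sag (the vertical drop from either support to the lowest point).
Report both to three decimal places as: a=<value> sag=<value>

a=89.719 sag=31.402

seed: a₀ = √(S³/(24(L−S))) = √(146.063³/(24·16.673)) = 88.246569
iter 1: u=0.827585  f(a)=+5.804e-01  f'(a)=-4.044e-01  a ← 88.246569 − (+5.804e-01/-4.044e-01) = 89.681711
iter 2: u=0.814341  f(a)=+1.446e-02  f'(a)=-3.845e-01  a ← 89.681711 − (+1.446e-02/-3.845e-01) = 89.719323
iter 3: u=0.814000  f(a)=+9.486e-06  f'(a)=-3.840e-01  a ← 89.719323 − (+9.486e-06/-3.840e-01) = 89.719348
iter 4: u=0.813999  f(a)=+4.093e-12  f'(a)=-3.840e-01  a ← 89.719348 − (+4.093e-12/-3.840e-01) = 89.719348
converged: |Δa| < 1e-12 after 4 iterations
sag = a·(cosh(S/(2a)) − 1) = 89.719348·(cosh(0.813999) − 1) = 31.401719
T_max/T_min = cosh(S/(2a)) = 1.349999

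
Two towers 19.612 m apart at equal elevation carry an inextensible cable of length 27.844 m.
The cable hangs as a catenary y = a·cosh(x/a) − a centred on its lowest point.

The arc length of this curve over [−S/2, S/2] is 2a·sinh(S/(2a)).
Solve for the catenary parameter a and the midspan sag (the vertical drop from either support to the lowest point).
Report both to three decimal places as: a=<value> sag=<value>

a=6.536 sag=8.844

seed: a₀ = √(S³/(24(L−S))) = √(19.612³/(24·8.232)) = 6.179090
iter 1: u=1.586965  f(a)=+1.101e+00  f'(a)=-3.399e+00  a ← 6.179090 − (+1.101e+00/-3.399e+00) = 6.503026
iter 2: u=1.507913  f(a)=+9.250e-02  f'(a)=-2.850e+00  a ← 6.503026 − (+9.250e-02/-2.850e+00) = 6.535488
iter 3: u=1.500423  f(a)=+7.854e-04  f'(a)=-2.801e+00  a ← 6.535488 − (+7.854e-04/-2.801e+00) = 6.535769
iter 4: u=1.500359  f(a)=+5.767e-08  f'(a)=-2.801e+00  a ← 6.535769 − (+5.767e-08/-2.801e+00) = 6.535769
iter 5: u=1.500359  f(a)=+3.553e-15  f'(a)=-2.801e+00  a ← 6.535769 − (+3.553e-15/-2.801e+00) = 6.535769
converged: |Δa| < 1e-12 after 5 iterations
sag = a·(cosh(S/(2a)) − 1) = 6.535769·(cosh(1.500359) − 1) = 8.844035
T_max/T_min = cosh(S/(2a)) = 2.353174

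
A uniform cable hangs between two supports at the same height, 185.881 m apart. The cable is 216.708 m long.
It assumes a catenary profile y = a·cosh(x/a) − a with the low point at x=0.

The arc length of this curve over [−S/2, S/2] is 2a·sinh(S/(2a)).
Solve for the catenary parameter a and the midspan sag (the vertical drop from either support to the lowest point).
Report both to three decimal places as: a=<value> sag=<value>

seed: a₀ = √(S³/(24(L−S))) = √(185.881³/(24·30.827)) = 93.171105
iter 1: u=0.997525  f(a)=+1.571e+00  f'(a)=-7.300e-01  a ← 93.171105 − (+1.571e+00/-7.300e-01) = 95.322699
iter 2: u=0.975009  f(a)=+5.605e-02  f'(a)=-6.787e-01  a ← 95.322699 − (+5.605e-02/-6.787e-01) = 95.405285
iter 3: u=0.974165  f(a)=+7.724e-05  f'(a)=-6.768e-01  a ← 95.405285 − (+7.724e-05/-6.768e-01) = 95.405399
iter 4: u=0.974164  f(a)=+1.471e-10  f'(a)=-6.768e-01  a ← 95.405399 − (+1.471e-10/-6.768e-01) = 95.405399
iter 5: u=0.974164  f(a)=+2.842e-14  f'(a)=-6.768e-01  a ← 95.405399 − (+2.842e-14/-6.768e-01) = 95.405399
converged: |Δa| < 1e-12 after 5 iterations
sag = a·(cosh(S/(2a)) − 1) = 95.405399·(cosh(0.974164) − 1) = 48.964887
T_max/T_min = cosh(S/(2a)) = 1.513230

a=95.405 sag=48.965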